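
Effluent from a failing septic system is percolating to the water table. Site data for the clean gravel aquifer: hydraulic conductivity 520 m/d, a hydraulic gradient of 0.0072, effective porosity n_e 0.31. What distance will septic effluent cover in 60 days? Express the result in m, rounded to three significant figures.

Specific discharge q = 520 × 0.0072 = 3.744 m/d
Average linear velocity = 3.744 / 0.31 = 12.08 m/d
L = v × T = 12.08 × 60 = 724.6 m

725 m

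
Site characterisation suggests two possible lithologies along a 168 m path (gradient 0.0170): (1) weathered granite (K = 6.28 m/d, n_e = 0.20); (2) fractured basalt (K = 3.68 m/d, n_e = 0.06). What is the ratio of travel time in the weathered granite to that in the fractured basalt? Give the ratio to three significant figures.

Unit 1 (weathered granite): v = 6.28×0.017/0.20 = 0.5338 m/d, t = 168/0.5338 = 314.7 d
Unit 2 (fractured basalt): v = 3.68×0.017/0.06 = 1.043 m/d, t = 168/1.043 = 161.1 d
t(weathered granite) / t(fractured basalt) = 314.7/161.1 = 1.95

1.95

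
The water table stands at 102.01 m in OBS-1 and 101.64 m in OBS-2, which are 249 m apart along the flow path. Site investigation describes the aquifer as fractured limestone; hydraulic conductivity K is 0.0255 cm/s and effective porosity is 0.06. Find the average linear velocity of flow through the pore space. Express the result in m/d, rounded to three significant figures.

0.546 m/d

Hydraulic gradient i = (102.01 − 101.64) / 249 = 0.37 / 249 = 0.001486
K = 0.0255 cm/s × 864 = 22.03 m/d
Darcy flux q = K·i = 22.03 × 0.001486 = 0.03274 m/d
v_s = q/n_e = 0.03274/0.06 = 0.5456 m/d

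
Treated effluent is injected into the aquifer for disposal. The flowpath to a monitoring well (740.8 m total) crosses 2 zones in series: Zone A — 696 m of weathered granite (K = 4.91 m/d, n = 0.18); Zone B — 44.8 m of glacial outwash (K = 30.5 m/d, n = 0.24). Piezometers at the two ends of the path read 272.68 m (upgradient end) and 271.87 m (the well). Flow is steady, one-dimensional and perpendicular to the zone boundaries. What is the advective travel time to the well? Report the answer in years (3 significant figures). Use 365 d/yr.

65.9 years

Total head drop ΔH = 272.68 − 271.87 = 0.81 m
Continuity: the same q passes through each zone, so ΔH = q·Σ(L_j/K_j) — the zones act as resistances in series.
Σ(L/K) = 696/4.91 + 44.8/30.5 = 141.8 + 1.469 = 143.2 d
q = ΔH / Σ(L/K) = 0.81 / 143.2 = 0.005656 m/d (same in every zone)
Zone A: v = q/n = 0.005656/0.18 = 0.03142 m/d → t_A = 696/0.03142 = 22150 d
Zone B: v = q/n = 0.005656/0.24 = 0.02357 m/d → t_B = 44.8/0.02357 = 1901 d
Total t = 22150 + 1901 = 24050 d
   = 24050 / 365 = 65.9 yr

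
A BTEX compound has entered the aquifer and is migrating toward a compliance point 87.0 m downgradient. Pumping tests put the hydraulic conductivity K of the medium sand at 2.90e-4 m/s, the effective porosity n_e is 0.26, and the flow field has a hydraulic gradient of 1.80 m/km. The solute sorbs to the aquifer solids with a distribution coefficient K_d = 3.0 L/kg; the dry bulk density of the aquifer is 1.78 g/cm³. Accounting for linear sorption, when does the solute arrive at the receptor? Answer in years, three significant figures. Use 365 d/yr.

29.6 years

K = 2.90e-4 m/s × 86400 s/d = 25.06 m/d
Darcy flux q = K·i = 25.06 × 0.0018 = 0.04510 m/d
Average linear velocity = 0.04510 / 0.26 = 0.1735 m/d
Retardation R = 1 + ρ_b·K_d/n = 1 + 1.78×3.0/0.26 = 21.54
Contaminant velocity v_c = v/R = 0.1735/21.54 = 0.008054 m/d
t = L/v_c = 87.0/0.008054 = 10800 d
   = 10800/365 = 29.6 yr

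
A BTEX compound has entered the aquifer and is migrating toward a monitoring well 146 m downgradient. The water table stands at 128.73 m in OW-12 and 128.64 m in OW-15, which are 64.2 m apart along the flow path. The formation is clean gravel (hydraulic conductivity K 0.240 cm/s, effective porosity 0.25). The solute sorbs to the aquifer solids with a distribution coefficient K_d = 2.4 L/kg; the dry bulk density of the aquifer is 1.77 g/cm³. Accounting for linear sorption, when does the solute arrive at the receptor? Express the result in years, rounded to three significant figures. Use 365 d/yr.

Hydraulic gradient i = (128.73 − 128.64) / 64.2 = 0.09 / 64.2 = 0.001402
K = 0.240 cm/s × 864 = 207.4 m/d
q = Ki = 207.4 × 0.001402 = 0.2907 m/d
Average linear velocity = 0.2907 / 0.25 = 1.163 m/d
Retardation R = 1 + ρ_b·K_d/n = 1 + 1.77×2.4/0.25 = 17.99
Contaminant velocity v_c = v/R = 1.163/17.99 = 0.06463 m/d
t = L/v_c = 146/0.06463 = 2259 d
   = 2259/365 = 6.19 yr

6.19 years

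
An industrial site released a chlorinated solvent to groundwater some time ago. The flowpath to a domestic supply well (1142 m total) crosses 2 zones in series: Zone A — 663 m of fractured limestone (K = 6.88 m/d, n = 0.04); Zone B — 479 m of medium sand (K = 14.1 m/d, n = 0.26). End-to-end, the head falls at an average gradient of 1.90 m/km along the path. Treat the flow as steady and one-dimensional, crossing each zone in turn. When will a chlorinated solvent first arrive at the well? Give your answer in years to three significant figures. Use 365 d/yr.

24.9 years

Steady 1-D flow in series ⇒ the Darcy flux q is identical in every zone and the zone head losses add (resistances L/K in series).
Σ(L/K) = 663/6.88 + 479/14.1 = 96.37 + 33.97 = 130.3 d
K_eq = L_total / Σ(L/K) = 1142 / 130.3 = 8.762 m/d
q = K_eq · i = 8.762 × 0.0019 = 0.01665 m/d (same in every zone)
Zone A: v = q/n = 0.01665/0.04 = 0.4162 m/d → t_A = 663/0.4162 = 1593 d
Zone B: v = q/n = 0.01665/0.26 = 0.06403 m/d → t_B = 479/0.06403 = 7481 d
Total t = 1593 + 7481 = 9074 d
   = 9074 / 365 = 24.9 yr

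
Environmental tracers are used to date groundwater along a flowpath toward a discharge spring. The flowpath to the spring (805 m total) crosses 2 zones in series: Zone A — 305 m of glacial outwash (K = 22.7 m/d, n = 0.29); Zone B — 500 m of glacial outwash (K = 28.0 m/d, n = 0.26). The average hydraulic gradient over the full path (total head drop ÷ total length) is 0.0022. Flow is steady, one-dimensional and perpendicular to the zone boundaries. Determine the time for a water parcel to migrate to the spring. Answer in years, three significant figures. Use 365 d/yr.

For zones in series the flux q is common to all zones; the equivalent conductivity is the harmonic (thickness-weighted) mean, K_eq = L_total / Σ(L_j/K_j).
Σ(L/K) = 305/22.7 + 500/28.0 = 13.44 + 17.86 = 31.29 d
K_eq = L_total / Σ(L/K) = 805 / 31.29 = 25.72 m/d
q = K_eq · i = 25.72 × 0.0022 = 0.05659 m/d (same in every zone)
Zone A: v = q/n = 0.05659/0.29 = 0.1952 m/d → t_A = 305/0.1952 = 1563 d
Zone B: v = q/n = 0.05659/0.26 = 0.2177 m/d → t_B = 500/0.2177 = 2297 d
Total t = 1563 + 2297 = 3860 d
   = 3860 / 365 = 10.6 yr

10.6 years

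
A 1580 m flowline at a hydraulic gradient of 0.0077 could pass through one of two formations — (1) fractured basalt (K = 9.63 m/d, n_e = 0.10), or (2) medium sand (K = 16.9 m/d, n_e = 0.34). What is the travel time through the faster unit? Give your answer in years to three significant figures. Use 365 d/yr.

5.84 years

Unit 1 (fractured basalt): v = 9.63×0.0077/0.10 = 0.7415 m/d, t = 1580/0.7415 = 2131 d
Unit 2 (medium sand): v = 16.9×0.0077/0.34 = 0.3827 m/d, t = 1580/0.3827 = 4128 d
Faster: 2131 d / 365 = 5.84 yr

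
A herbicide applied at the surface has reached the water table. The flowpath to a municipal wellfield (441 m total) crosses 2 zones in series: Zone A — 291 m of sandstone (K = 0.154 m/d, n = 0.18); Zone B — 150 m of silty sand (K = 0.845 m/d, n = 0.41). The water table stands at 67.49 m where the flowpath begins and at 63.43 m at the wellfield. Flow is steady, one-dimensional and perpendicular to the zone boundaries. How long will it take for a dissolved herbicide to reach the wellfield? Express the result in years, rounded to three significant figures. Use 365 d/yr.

159 years

Total head drop ΔH = 67.49 − 63.43 = 4.06 m
Continuity: the same q passes through each zone, so ΔH = q·Σ(L_j/K_j) — the zones act as resistances in series.
Σ(L/K) = 291/0.154 + 150/0.845 = 1890 + 177.5 = 2067 d
q = ΔH / Σ(L/K) = 4.06 / 2067 = 0.001964 m/d (same in every zone)
Zone A: v = q/n = 0.001964/0.18 = 0.01091 m/d → t_A = 291/0.01091 = 26670 d
Zone B: v = q/n = 0.001964/0.41 = 0.004790 m/d → t_B = 150/0.004790 = 31310 d
Total t = 26670 + 31310 = 57980 d
   = 57980 / 365 = 159 yr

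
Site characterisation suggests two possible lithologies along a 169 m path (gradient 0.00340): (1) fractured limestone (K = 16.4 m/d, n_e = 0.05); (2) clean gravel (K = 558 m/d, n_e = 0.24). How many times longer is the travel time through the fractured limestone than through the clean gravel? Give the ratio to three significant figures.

Unit 1 (fractured limestone): v = 16.4×0.0034/0.05 = 1.115 m/d, t = 169/1.115 = 151.5 d
Unit 2 (clean gravel): v = 558×0.0034/0.24 = 7.905 m/d, t = 169/7.905 = 21.38 d
t(fractured limestone) / t(clean gravel) = 151.5/21.38 = 7.09

7.09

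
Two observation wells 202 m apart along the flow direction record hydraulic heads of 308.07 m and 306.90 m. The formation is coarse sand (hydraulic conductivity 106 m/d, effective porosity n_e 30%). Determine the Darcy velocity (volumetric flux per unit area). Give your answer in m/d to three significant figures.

0.614 m/d

Hydraulic gradient i = (308.07 − 306.90) / 202 = 1.17 / 202 = 0.005792
Specific discharge q = 106 × 0.005792 = 0.6140 m/d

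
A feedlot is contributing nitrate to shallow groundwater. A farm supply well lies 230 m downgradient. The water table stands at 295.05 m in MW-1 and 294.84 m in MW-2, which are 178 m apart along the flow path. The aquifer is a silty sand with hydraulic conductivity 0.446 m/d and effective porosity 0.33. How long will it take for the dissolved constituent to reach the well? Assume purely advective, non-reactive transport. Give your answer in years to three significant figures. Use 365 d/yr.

Hydraulic gradient i = (295.05 − 294.84) / 178 = 0.21 / 178 = 0.001180
q = Ki = 0.446 × 0.001180 = 5.262e-4 m/d
v_s = q/n_e = 5.262e-4/0.33 = 0.001594 m/d
t = L / v = 230 / 0.001594 = 144200 d
   = 144200 / 365 = 395 yr

395 years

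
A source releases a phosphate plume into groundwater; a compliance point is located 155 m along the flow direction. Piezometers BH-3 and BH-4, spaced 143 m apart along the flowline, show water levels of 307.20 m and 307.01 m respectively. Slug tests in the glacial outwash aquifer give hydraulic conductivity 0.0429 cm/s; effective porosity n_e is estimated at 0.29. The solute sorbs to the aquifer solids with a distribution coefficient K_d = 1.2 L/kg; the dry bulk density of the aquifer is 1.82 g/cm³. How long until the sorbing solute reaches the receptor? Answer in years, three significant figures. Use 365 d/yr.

Hydraulic gradient i = (307.20 − 307.01) / 143 = 0.19 / 143 = 0.001329
K = 0.0429 cm/s × 864 = 37.07 m/d
Darcy flux q = K·i = 37.07 × 0.001329 = 0.04925 m/d
v_s = q/n_e = 0.04925/0.29 = 0.1698 m/d
Retardation R = 1 + ρ_b·K_d/n = 1 + 1.82×1.2/0.29 = 8.531
Contaminant velocity v_c = v/R = 0.1698/8.531 = 0.01991 m/d
t = L/v_c = 155/0.01991 = 7787 d
   = 7787/365 = 21.3 yr

21.3 years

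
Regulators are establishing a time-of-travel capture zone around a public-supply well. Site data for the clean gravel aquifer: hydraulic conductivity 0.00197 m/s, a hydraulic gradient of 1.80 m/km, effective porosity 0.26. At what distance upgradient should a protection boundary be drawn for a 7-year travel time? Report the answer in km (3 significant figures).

K = 0.00197 m/s × 86400 s/d = 170.2 m/d
Darcy flux q = K·i = 170.2 × 0.0018 = 0.3064 m/d
v = Ki/n = 170.2·0.0018/0.26 = 1.178 m/d
T = 7 yr × 365 = 2555 d
L = v × T = 1.178 × 2555 = 3011 m
   = 3.01 km

3.01 km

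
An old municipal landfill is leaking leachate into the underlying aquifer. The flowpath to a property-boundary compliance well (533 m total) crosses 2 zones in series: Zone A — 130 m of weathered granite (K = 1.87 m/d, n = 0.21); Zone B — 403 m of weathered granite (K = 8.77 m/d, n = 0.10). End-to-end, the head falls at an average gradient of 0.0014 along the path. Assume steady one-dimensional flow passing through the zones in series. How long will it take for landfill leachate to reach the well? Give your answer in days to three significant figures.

Continuity: the same q passes through each zone, so ΔH = q·Σ(L_j/K_j) — the zones act as resistances in series.
Σ(L/K) = 130/1.87 + 403/8.77 = 69.52 + 45.95 = 115.5 d
K_eq = L_total / Σ(L/K) = 533 / 115.5 = 4.616 m/d
q = K_eq · i = 4.616 × 0.0014 = 0.006462 m/d (same in every zone)
Zone A: v = q/n = 0.006462/0.21 = 0.03077 m/d → t_A = 130/0.03077 = 4225 d
Zone B: v = q/n = 0.006462/0.10 = 0.06462 m/d → t_B = 403/0.06462 = 6236 d
Total t = 4225 + 6236 = 10460 d

10500 days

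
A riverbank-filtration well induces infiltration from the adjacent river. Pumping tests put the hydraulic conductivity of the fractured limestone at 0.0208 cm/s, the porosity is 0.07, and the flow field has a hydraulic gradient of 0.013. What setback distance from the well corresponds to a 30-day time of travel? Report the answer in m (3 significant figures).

K = 0.0208 cm/s × 864 = 17.97 m/d
Darcy flux q = K·i = 17.97 × 0.013 = 0.2336 m/d
v_s = q/n_e = 0.2336/0.07 = 3.338 m/d
L = v × T = 3.338 × 30 = 100.1 m

100 m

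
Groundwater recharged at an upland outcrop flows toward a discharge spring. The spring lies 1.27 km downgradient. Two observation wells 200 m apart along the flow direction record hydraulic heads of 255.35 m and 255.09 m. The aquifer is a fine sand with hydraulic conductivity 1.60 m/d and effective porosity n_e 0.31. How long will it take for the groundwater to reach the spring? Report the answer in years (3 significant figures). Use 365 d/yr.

519 years

Hydraulic gradient i = (255.35 − 255.09) / 200 = 0.26 / 200 = 0.001300
q = Ki = 1.60 × 0.001300 = 0.002080 m/d
Seepage velocity v = q / n = 0.002080 / 0.31 = 0.006710 m/d
L = 1.27 km = 1270 m
t = L / v = 1270 / 0.006710 = 189300 d
   = 189300 / 365 = 519 yr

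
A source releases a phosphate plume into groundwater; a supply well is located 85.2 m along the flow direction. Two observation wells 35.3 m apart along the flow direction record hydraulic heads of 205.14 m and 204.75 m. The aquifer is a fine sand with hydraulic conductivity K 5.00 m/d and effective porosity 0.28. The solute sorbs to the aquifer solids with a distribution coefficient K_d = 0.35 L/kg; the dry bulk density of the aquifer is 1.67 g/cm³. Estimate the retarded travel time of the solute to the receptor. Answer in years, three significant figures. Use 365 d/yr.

3.65 years

Hydraulic gradient i = (205.14 − 204.75) / 35.3 = 0.39 / 35.3 = 0.01105
q = Ki = 5.00 × 0.01105 = 0.05524 m/d
Average linear velocity = 0.05524 / 0.28 = 0.1973 m/d
Retardation R = 1 + ρ_b·K_d/n = 1 + 1.67×0.35/0.28 = 3.087
Contaminant velocity v_c = v/R = 0.1973/3.087 = 0.06390 m/d
t = L/v_c = 85.2/0.06390 = 1333 d
   = 1333/365 = 3.65 yr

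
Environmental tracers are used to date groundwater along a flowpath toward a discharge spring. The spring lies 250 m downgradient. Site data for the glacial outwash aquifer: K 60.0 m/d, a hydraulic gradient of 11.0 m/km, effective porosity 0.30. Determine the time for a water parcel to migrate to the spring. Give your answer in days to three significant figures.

114 days

Specific discharge q = 60.0 × 0.011 = 0.6600 m/d
Average linear velocity = 0.6600 / 0.30 = 2.200 m/d
t = L / v = 250 / 2.200 = 113.6 d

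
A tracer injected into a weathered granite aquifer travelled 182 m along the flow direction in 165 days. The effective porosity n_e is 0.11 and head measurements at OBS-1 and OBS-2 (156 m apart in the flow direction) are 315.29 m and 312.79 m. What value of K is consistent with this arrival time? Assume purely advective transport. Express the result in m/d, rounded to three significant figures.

Hydraulic gradient i = (315.29 − 312.79) / 156 = 2.50 / 156 = 0.01603
v = L / t = 182 / 165 = 1.103 m/d
K = v · n / i = 1.103 × 0.11 / 0.01603 = 7.57 m/d

7.57 m/d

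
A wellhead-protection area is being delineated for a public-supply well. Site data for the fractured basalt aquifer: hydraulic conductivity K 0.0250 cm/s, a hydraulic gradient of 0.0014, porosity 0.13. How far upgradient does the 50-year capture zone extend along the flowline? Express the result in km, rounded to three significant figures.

K = 0.0250 cm/s × 864 = 21.60 m/d
Specific discharge q = 21.60 × 0.0014 = 0.03024 m/d
Seepage velocity v = q / n = 0.03024 / 0.13 = 0.2326 m/d
T = 50 yr × 365 = 18250 d
L = v × T = 0.2326 × 18250 = 4245 m
   = 4.25 km

4.25 km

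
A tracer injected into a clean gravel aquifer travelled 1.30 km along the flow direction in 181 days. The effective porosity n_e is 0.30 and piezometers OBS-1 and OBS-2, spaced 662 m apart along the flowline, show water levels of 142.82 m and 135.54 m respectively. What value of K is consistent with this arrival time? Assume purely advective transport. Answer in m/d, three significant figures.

Hydraulic gradient i = (142.82 − 135.54) / 662 = 7.28 / 662 = 0.01100
L = 1.30 km = 1300 m
v = L / t = 1300 / 181 = 7.182 m/d
K = v · n / i = 7.182 × 0.30 / 0.01100 = 196 m/d

196 m/d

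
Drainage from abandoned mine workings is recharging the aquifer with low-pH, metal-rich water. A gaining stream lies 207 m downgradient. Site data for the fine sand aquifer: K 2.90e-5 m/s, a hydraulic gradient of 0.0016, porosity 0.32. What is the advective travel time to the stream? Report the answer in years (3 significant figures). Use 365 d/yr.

45.3 years

K = 2.90e-5 m/s × 86400 s/d = 2.506 m/d
q = Ki = 2.506 × 0.0016 = 0.004009 m/d
Seepage velocity v = q / n = 0.004009 / 0.32 = 0.01253 m/d
t = L / v = 207 / 0.01253 = 16520 d
   = 16520 / 365 = 45.3 yr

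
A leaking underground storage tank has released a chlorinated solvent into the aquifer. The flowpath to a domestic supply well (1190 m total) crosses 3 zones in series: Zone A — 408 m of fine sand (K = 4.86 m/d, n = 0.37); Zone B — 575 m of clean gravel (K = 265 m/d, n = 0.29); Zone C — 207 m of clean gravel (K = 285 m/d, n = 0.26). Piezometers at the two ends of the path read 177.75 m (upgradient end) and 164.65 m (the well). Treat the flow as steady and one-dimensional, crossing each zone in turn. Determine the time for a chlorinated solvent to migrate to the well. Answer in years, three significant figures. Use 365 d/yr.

6.75 years

Total head drop ΔH = 177.75 − 164.65 = 13.10 m
Continuity: the same q passes through each zone, so ΔH = q·Σ(L_j/K_j) — the zones act as resistances in series.
Σ(L/K) = 408/4.86 + 575/265 + 207/285 = 83.95 + 2.170 + 0.7263 = 86.85 d
q = ΔH / Σ(L/K) = 13.10 / 86.85 = 0.1508 m/d (same in every zone)
Zone A: v = q/n = 0.1508/0.37 = 0.4077 m/d → t_A = 408/0.4077 = 1001 d
Zone B: v = q/n = 0.1508/0.29 = 0.5201 m/d → t_B = 575/0.5201 = 1105 d
Zone C: v = q/n = 0.1508/0.26 = 0.5802 m/d → t_C = 207/0.5802 = 356.8 d
Total t = 1001 + 1105 + 356.8 = 2463 d
   = 2463 / 365 = 6.75 yr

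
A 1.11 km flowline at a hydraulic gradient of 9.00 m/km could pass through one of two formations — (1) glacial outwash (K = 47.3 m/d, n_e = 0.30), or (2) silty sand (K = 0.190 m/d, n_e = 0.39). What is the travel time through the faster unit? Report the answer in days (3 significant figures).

782 days

Unit 1 (glacial outwash): v = 47.3×0.0090/0.30 = 1.419 m/d, t = 1110/1.419 = 782.2 d
Unit 2 (silty sand): v = 0.190×0.0090/0.39 = 0.004385 m/d, t = 1110/0.004385 = 253200 d
Faster unit: t = 782 d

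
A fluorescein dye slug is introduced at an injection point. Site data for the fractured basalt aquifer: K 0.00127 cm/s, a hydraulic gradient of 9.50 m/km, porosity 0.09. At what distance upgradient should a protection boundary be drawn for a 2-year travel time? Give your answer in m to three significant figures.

84.6 m

K = 0.00127 cm/s × 864 = 1.097 m/d
Specific discharge q = 1.097 × 0.0095 = 0.01042 m/d
v = Ki/n = 1.097·0.0095/0.09 = 0.1158 m/d
T = 2 yr × 365 = 730 d
L = v × T = 0.1158 × 730 = 84.55 m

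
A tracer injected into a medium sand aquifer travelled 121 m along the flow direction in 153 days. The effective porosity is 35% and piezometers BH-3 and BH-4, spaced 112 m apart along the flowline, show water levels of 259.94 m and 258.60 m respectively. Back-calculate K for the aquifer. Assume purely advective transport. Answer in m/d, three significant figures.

23.1 m/d

Hydraulic gradient i = (259.94 − 258.60) / 112 = 1.34 / 112 = 0.01196
v = L / t = 121 / 153 = 0.7908 m/d
K = v · n / i = 0.7908 × 0.35 / 0.01196 = 23.1 m/d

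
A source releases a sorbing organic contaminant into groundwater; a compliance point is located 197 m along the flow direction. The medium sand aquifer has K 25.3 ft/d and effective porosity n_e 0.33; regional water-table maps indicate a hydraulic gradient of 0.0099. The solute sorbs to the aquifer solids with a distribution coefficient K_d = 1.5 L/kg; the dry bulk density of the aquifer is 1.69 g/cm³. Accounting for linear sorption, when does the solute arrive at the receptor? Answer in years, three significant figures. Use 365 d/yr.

20.3 years

K = 25.3 ft/d × 0.3048 = 7.711 m/d
Darcy flux q = K·i = 7.711 × 0.0099 = 0.07634 m/d
v_s = q/n_e = 0.07634/0.33 = 0.2313 m/d
Retardation R = 1 + ρ_b·K_d/n = 1 + 1.69×1.5/0.33 = 8.682
Contaminant velocity v_c = v/R = 0.2313/8.682 = 0.02665 m/d
t = L/v_c = 197/0.02665 = 7393 d
   = 7393/365 = 20.3 yr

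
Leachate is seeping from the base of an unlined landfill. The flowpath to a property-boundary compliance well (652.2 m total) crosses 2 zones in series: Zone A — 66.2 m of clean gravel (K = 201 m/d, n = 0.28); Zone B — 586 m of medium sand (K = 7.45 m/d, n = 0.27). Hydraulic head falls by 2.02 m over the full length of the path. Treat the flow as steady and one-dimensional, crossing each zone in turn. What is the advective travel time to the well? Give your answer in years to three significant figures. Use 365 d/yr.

Continuity: the same q passes through each zone, so ΔH = q·Σ(L_j/K_j) — the zones act as resistances in series.
Σ(L/K) = 66.2/201 + 586/7.45 = 0.3294 + 78.66 = 78.99 d
q = ΔH / Σ(L/K) = 2.02 / 78.99 = 0.02557 m/d (same in every zone)
Zone A: v = q/n = 0.02557/0.28 = 0.09134 m/d → t_A = 66.2/0.09134 = 724.8 d
Zone B: v = q/n = 0.02557/0.27 = 0.09472 m/d → t_B = 586/0.09472 = 6187 d
Total t = 724.8 + 6187 = 6912 d
   = 6912 / 365 = 18.9 yr

18.9 years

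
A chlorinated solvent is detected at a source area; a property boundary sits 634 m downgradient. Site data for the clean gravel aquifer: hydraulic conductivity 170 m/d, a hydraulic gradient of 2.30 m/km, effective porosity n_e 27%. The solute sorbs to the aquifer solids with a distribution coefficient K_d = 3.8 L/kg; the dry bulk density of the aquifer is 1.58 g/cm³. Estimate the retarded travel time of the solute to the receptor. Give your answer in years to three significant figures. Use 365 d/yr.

27.9 years

Darcy flux q = K·i = 170 × 0.0023 = 0.3910 m/d
Seepage velocity v = q / n = 0.3910 / 0.27 = 1.448 m/d
Retardation R = 1 + ρ_b·K_d/n = 1 + 1.58×3.8/0.27 = 23.24
Contaminant velocity v_c = v/R = 1.448/23.24 = 0.06232 m/d
t = L/v_c = 634/0.06232 = 10170 d
   = 10170/365 = 27.9 yr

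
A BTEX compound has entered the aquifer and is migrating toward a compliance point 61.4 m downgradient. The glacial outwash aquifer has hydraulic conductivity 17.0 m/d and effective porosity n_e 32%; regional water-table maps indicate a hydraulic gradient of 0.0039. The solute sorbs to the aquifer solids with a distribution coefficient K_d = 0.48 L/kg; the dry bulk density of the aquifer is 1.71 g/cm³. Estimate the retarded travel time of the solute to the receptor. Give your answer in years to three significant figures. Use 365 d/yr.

Specific discharge q = 17.0 × 0.0039 = 0.06630 m/d
Average linear velocity = 0.06630 / 0.32 = 0.2072 m/d
Retardation R = 1 + ρ_b·K_d/n = 1 + 1.71×0.48/0.32 = 3.565
Contaminant velocity v_c = v/R = 0.2072/3.565 = 0.05812 m/d
t = L/v_c = 61.4/0.05812 = 1056 d
   = 1056/365 = 2.89 yr

2.89 years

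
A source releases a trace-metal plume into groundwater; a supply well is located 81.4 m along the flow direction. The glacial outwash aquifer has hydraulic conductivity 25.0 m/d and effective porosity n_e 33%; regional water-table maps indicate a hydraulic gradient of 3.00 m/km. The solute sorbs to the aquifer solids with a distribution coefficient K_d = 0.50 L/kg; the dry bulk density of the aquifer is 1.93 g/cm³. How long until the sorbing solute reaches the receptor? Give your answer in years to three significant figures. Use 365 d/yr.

Darcy flux q = K·i = 25.0 × 0.0030 = 0.07500 m/d
Seepage velocity v = q / n = 0.07500 / 0.33 = 0.2273 m/d
Retardation R = 1 + ρ_b·K_d/n = 1 + 1.93×0.50/0.33 = 3.924
Contaminant velocity v_c = v/R = 0.2273/3.924 = 0.05792 m/d
t = L/v_c = 81.4/0.05792 = 1406 d
   = 1406/365 = 3.85 yr

3.85 years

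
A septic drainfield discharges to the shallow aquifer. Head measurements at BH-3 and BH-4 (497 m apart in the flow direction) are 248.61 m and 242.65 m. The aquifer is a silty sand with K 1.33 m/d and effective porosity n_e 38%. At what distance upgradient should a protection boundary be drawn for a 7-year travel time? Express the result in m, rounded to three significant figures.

Hydraulic gradient i = (248.61 − 242.65) / 497 = 5.96 / 497 = 0.01199
Darcy flux q = K·i = 1.33 × 0.01199 = 0.01595 m/d
v = Ki/n = 1.33·0.01199/0.38 = 0.04197 m/d
T = 7 yr × 365 = 2555 d
L = v × T = 0.04197 × 2555 = 107.2 m

107 m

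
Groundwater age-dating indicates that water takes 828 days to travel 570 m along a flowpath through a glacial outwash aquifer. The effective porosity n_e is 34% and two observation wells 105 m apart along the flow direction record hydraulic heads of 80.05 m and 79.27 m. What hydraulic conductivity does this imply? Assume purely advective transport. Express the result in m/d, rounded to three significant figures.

Hydraulic gradient i = (80.05 − 79.27) / 105 = 0.78 / 105 = 0.007429
v = L / t = 570 / 828 = 0.6884 m/d
K = v · n / i = 0.6884 × 0.34 / 0.007429 = 31.5 m/d

31.5 m/d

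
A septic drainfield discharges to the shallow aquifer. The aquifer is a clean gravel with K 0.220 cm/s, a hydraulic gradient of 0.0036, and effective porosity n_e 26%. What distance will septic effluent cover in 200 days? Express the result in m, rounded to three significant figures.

K = 0.220 cm/s × 864 = 190.1 m/d
Darcy flux q = K·i = 190.1 × 0.0036 = 0.6843 m/d
Seepage velocity v = q / n = 0.6843 / 0.26 = 2.632 m/d
L = v × T = 2.632 × 200 = 526.4 m

526 m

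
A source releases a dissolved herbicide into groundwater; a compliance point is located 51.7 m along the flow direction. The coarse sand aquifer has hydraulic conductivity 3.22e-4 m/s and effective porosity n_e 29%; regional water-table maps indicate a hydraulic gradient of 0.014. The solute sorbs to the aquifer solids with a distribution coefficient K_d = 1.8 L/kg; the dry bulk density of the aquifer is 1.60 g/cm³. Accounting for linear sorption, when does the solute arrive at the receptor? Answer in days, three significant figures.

421 days

K = 3.22e-4 m/s × 86400 s/d = 27.82 m/d
q = Ki = 27.82 × 0.014 = 0.3895 m/d
v = Ki/n = 27.82·0.014/0.29 = 1.343 m/d
Retardation R = 1 + ρ_b·K_d/n = 1 + 1.60×1.8/0.29 = 10.93
Contaminant velocity v_c = v/R = 1.343/10.93 = 0.1229 m/d
t = L/v_c = 51.7/0.1229 = 420.8 d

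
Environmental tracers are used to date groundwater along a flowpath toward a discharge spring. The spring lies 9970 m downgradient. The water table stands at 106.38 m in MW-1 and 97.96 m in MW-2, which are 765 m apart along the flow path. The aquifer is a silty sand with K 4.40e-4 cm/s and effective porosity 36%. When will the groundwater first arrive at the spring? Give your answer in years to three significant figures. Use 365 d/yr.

2350 years

Hydraulic gradient i = (106.38 − 97.96) / 765 = 8.42 / 765 = 0.01101
K = 4.40e-4 cm/s × 864 = 0.3802 m/d
Darcy flux q = K·i = 0.3802 × 0.01101 = 0.004184 m/d
Seepage velocity v = q / n = 0.004184 / 0.36 = 0.01162 m/d
t = L / v = 9970 / 0.01162 = 857800 d
   = 857800 / 365 = 2350 yr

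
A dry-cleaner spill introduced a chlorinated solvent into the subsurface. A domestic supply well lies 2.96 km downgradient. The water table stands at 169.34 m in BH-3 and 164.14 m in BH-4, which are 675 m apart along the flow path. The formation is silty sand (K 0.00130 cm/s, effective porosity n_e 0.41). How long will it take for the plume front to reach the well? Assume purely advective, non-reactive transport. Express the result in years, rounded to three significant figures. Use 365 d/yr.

Hydraulic gradient i = (169.34 − 164.14) / 675 = 5.20 / 675 = 0.007704
K = 0.00130 cm/s × 864 = 1.123 m/d
Darcy flux q = K·i = 1.123 × 0.007704 = 0.008653 m/d
v_s = q/n_e = 0.008653/0.41 = 0.02110 m/d
L = 2.96 km = 2960 m
t = L / v = 2960 / 0.02110 = 140300 d
   = 140300 / 365 = 384 yr

384 years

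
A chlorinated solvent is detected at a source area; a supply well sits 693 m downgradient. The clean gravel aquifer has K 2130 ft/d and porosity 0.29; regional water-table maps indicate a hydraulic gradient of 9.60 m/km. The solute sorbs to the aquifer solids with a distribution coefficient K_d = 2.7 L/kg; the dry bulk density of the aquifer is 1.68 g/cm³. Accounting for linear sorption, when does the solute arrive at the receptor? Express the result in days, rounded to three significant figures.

537 days

K = 2130 ft/d × 0.3048 = 649.2 m/d
Specific discharge q = 649.2 × 0.0096 = 6.233 m/d
v_s = q/n_e = 6.233/0.29 = 21.49 m/d
Retardation R = 1 + ρ_b·K_d/n = 1 + 1.68×2.7/0.29 = 16.64
Contaminant velocity v_c = v/R = 21.49/16.64 = 1.291 m/d
t = L/v_c = 693/1.291 = 536.6 d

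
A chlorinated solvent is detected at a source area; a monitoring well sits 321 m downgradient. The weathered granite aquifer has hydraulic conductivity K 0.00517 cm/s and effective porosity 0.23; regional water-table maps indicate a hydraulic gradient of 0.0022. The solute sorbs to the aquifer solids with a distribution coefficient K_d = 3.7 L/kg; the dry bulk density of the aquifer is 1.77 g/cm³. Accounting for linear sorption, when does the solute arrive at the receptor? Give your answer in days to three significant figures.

221000 days

K = 0.00517 cm/s × 864 = 4.467 m/d
q = Ki = 4.467 × 0.0022 = 0.009827 m/d
v = Ki/n = 4.467·0.0022/0.23 = 0.04273 m/d
Retardation R = 1 + ρ_b·K_d/n = 1 + 1.77×3.7/0.23 = 29.47
Contaminant velocity v_c = v/R = 0.04273/29.47 = 0.001450 m/d
t = L/v_c = 321/0.001450 = 221400 d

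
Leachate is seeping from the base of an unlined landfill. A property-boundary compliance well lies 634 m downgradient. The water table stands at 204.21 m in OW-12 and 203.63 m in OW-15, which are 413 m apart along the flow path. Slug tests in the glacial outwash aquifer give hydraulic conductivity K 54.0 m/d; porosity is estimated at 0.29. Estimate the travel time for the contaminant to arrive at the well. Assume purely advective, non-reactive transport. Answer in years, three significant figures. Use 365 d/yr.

Hydraulic gradient i = (204.21 − 203.63) / 413 = 0.58 / 413 = 0.001404
Darcy flux q = K·i = 54.0 × 0.001404 = 0.07584 m/d
v_s = q/n_e = 0.07584/0.29 = 0.2615 m/d
t = L / v = 634 / 0.2615 = 2424 d
   = 2424 / 365 = 6.64 yr

6.64 years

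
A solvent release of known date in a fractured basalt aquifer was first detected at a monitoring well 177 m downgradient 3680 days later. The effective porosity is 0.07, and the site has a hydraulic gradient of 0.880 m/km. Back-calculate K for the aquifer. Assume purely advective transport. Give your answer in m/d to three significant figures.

v = L / t = 177 / 3680 = 0.04810 m/d
K = v · n / i = 0.04810 × 0.07 / 8.8e-4 = 3.83 m/d

3.83 m/d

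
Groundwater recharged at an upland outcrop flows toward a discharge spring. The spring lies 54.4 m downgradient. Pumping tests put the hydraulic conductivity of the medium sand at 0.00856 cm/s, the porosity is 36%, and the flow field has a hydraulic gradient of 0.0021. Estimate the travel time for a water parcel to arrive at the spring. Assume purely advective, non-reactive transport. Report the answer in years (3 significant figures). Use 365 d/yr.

K = 0.00856 cm/s × 864 = 7.396 m/d
q = Ki = 7.396 × 0.0021 = 0.01553 m/d
v_s = q/n_e = 0.01553/0.36 = 0.04314 m/d
t = L / v = 54.4 / 0.04314 = 1261 d
   = 1261 / 365 = 3.45 yr

3.45 years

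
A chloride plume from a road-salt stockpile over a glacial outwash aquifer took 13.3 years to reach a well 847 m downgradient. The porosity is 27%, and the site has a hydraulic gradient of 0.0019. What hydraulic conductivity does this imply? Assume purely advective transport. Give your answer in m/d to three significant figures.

24.8 m/d

t = 13.3 years = 4855 d
v = L / t = 847 / 4855 = 0.1745 m/d
K = v · n / i = 0.1745 × 0.27 / 0.0019 = 24.8 m/d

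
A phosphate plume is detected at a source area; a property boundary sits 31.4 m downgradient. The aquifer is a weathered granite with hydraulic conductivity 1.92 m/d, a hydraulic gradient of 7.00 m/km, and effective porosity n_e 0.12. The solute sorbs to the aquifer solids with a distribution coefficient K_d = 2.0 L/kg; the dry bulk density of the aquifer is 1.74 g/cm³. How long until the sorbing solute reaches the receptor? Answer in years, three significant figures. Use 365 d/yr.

23.0 years

Specific discharge q = 1.92 × 0.0070 = 0.01344 m/d
Seepage velocity v = q / n = 0.01344 / 0.12 = 0.1120 m/d
Retardation R = 1 + ρ_b·K_d/n = 1 + 1.74×2.0/0.12 = 30.00
Contaminant velocity v_c = v/R = 0.1120/30.00 = 0.003733 m/d
t = L/v_c = 31.4/0.003733 = 8411 d
   = 8411/365 = 23.0 yr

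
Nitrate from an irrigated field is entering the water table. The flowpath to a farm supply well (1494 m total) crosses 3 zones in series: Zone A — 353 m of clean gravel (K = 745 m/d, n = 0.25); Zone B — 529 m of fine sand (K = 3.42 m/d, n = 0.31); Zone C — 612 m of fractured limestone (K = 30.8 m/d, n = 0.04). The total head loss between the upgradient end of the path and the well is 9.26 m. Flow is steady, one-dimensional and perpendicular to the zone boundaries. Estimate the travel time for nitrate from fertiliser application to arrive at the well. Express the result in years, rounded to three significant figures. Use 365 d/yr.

Steady 1-D flow in series ⇒ the Darcy flux q is identical in every zone and the zone head losses add (resistances L/K in series).
Σ(L/K) = 353/745 + 529/3.42 + 612/30.8 = 0.4738 + 154.7 + 19.87 = 175.0 d
q = ΔH / Σ(L/K) = 9.26 / 175.0 = 0.05291 m/d (same in every zone)
Zone A: v = q/n = 0.05291/0.25 = 0.2116 m/d → t_A = 353/0.2116 = 1668 d
Zone B: v = q/n = 0.05291/0.31 = 0.1707 m/d → t_B = 529/0.1707 = 3100 d
Zone C: v = q/n = 0.05291/0.04 = 1.323 m/d → t_C = 612/1.323 = 462.7 d
Total t = 1668 + 3100 + 462.7 = 5230 d
   = 5230 / 365 = 14.3 yr

14.3 years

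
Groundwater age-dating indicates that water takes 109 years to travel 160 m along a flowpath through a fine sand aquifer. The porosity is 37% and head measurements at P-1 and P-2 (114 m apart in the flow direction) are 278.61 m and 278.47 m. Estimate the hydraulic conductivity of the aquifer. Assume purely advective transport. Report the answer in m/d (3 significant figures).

1.21 m/d

Hydraulic gradient i = (278.61 − 278.47) / 114 = 0.14 / 114 = 0.001228
t = 109 years = 39790 d
v = L / t = 160 / 39790 = 0.004022 m/d
K = v · n / i = 0.004022 × 0.37 / 0.001228 = 1.21 m/d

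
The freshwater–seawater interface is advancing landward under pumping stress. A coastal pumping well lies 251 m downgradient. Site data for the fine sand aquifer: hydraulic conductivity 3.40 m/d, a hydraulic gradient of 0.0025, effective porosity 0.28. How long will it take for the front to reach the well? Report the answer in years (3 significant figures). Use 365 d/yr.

q = Ki = 3.40 × 0.0025 = 0.008500 m/d
v_s = q/n_e = 0.008500/0.28 = 0.03036 m/d
t = L / v = 251 / 0.03036 = 8268 d
   = 8268 / 365 = 22.7 yr

22.7 years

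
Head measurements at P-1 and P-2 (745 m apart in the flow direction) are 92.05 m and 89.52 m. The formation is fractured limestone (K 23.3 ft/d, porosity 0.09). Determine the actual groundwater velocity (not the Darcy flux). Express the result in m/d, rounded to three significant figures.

Hydraulic gradient i = (92.05 − 89.52) / 745 = 2.53 / 745 = 0.003396
K = 23.3 ft/d × 0.3048 = 7.102 m/d
Darcy flux q = K·i = 7.102 × 0.003396 = 0.02412 m/d
v = Ki/n = 7.102·0.003396/0.09 = 0.2680 m/d

0.268 m/d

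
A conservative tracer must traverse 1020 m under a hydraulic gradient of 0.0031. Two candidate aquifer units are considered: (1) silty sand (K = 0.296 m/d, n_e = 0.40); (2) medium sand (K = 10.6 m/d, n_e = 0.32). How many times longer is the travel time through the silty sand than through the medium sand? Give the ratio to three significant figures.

44.8

Unit 1 (silty sand): v = 0.296×0.0031/0.40 = 0.002294 m/d, t = 1020/0.002294 = 444600 d
Unit 2 (medium sand): v = 10.6×0.0031/0.32 = 0.1027 m/d, t = 1020/0.1027 = 9933 d
t(silty sand) / t(medium sand) = 444600/9933 = 44.8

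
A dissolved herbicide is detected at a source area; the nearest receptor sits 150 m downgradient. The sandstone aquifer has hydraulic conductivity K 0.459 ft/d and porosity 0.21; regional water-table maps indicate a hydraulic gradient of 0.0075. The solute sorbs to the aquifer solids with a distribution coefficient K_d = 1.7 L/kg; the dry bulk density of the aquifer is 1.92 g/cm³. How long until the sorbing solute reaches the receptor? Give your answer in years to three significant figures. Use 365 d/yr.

K = 0.459 ft/d × 0.3048 = 0.1399 m/d
q = Ki = 0.1399 × 0.0075 = 0.001049 m/d
v_s = q/n_e = 0.001049/0.21 = 0.004997 m/d
Retardation R = 1 + ρ_b·K_d/n = 1 + 1.92×1.7/0.21 = 16.54
Contaminant velocity v_c = v/R = 0.004997/16.54 = 3.020e-4 m/d
t = L/v_c = 150/3.020e-4 = 496600 d
   = 496600/365 = 1360 yr

1360 years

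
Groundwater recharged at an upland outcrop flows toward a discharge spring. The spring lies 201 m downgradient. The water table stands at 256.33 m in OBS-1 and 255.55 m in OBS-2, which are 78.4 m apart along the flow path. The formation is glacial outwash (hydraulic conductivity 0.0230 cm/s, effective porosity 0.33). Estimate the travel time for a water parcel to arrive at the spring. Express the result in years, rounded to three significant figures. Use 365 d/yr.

0.919 years

Hydraulic gradient i = (256.33 − 255.55) / 78.4 = 0.78 / 78.4 = 0.009949
K = 0.0230 cm/s × 864 = 19.87 m/d
Darcy flux q = K·i = 19.87 × 0.009949 = 0.1977 m/d
Seepage velocity v = q / n = 0.1977 / 0.33 = 0.5991 m/d
t = L / v = 201 / 0.5991 = 335.5 d
   = 335.5 / 365 = 0.919 yr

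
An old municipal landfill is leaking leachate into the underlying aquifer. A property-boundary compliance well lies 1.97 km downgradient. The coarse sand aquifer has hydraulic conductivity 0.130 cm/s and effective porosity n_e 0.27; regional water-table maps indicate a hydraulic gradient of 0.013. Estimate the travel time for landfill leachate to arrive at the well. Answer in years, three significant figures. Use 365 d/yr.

K = 0.130 cm/s × 864 = 112.3 m/d
Darcy flux q = K·i = 112.3 × 0.013 = 1.460 m/d
v_s = q/n_e = 1.460/0.27 = 5.408 m/d
L = 1.97 km = 1970 m
t = L / v = 1970 / 5.408 = 364.3 d
   = 364.3 / 365 = 0.998 yr

0.998 years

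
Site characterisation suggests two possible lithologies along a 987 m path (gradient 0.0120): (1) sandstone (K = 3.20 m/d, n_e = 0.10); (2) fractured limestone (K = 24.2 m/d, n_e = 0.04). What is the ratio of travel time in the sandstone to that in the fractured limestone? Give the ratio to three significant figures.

Unit 1 (sandstone): v = 3.20×0.012/0.10 = 0.3840 m/d, t = 987/0.3840 = 2570 d
Unit 2 (fractured limestone): v = 24.2×0.012/0.04 = 7.260 m/d, t = 987/7.260 = 136.0 d
t(sandstone) / t(fractured limestone) = 2570/136.0 = 18.9

18.9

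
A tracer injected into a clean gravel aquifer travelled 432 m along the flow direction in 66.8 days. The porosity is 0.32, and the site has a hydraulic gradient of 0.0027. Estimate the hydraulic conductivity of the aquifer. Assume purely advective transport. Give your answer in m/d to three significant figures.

v = L / t = 432 / 66.8 = 6.467 m/d
K = v · n / i = 6.467 × 0.32 / 0.0027 = 766 m/d

766 m/d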